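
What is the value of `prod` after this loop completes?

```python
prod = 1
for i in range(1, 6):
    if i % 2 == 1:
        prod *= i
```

Product of odd numbers 1 to 5
`prod` takes the values: 1 → 3 → 15

Answer: 15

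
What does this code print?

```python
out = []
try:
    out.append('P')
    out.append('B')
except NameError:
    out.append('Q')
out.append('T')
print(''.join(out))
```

Execution trace: 'P' (try body) → 'B' (try body, no exception) → 'T' (after the try/except). Output: PBT

Answer: PBT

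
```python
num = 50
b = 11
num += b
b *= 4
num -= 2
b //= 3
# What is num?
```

Trace:
`num = 50` → num = 50
`b = 11` → b = 11
`num += b` → num = 61
`b *= 4` → b = 44
`num -= 2` → num = 59
`b //= 3` → b = 14
So num = 59

Answer: 59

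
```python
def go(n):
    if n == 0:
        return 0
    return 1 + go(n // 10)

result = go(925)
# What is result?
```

Count of digits of 925: 3

Answer: 3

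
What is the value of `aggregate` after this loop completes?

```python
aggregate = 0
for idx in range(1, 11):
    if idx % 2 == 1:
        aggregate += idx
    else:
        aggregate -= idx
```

Add odd, subtract even
`aggregate` takes the values: 0 → 1 → -1 → 2 → -2 → 3 → -3 → 4 → -4 → 5 → -5

Answer: -5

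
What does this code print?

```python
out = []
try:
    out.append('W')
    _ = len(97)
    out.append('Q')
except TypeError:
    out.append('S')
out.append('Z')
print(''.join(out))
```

Execution trace: 'W' (try body) → 'S' (except TypeError) → 'Z' (after the try/except). Output: WSZ

Answer: WSZ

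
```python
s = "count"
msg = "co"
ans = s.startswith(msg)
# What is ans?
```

Trace:
`s = "count"` → s = 'count'
`msg = "co"` → msg = 'co'
`ans = s.startswith(msg)` → ans = True
So ans = True

Answer: True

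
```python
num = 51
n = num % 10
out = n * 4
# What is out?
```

Trace:
`num = 51` → num = 51
`n = num % 10` → n = 1
`out = n * 4` → out = 4
So out = 4

Answer: 4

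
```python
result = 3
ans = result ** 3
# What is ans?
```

Trace:
`result = 3` → result = 3
`ans = result ** 3` → ans = 27
So ans = 27

Answer: 27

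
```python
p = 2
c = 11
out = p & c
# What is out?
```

Trace:
`p = 2` → p = 2
`c = 11` → c = 11
`out = p & c` → out = 2
So out = 2

Answer: 2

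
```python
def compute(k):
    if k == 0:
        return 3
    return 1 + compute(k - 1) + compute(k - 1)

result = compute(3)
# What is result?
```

compute(k) = 1 + 2·compute(k-1), compute(0)=3. Closed form: (3+1)·2^3 - 1 = 31.

Answer: 31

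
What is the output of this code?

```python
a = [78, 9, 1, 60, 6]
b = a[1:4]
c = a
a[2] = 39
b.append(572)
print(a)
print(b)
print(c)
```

Key concept: slice vs alias.
Step by step:
`a = [78, 9, 1, 60, 6]` → a = [78, 9, 1, 60, 6]
`b = a[1:4]` → b = [9, 1, 60]
`c = a` → c = [78, 9, 1, 60, 6] (same object as a)
`a[2] = 39` → a = [78, 9, 39, 60, 6] (same object as c); c = [78, 9, 39, 60, 6] (same object as a)
`b.append(572)` → b = [9, 1, 60, 572]
`print(a)` → prints [78, 9, 39, 60, 6]
`print(b)` → prints [9, 1, 60, 572]
`print(c)` → prints [78, 9, 39, 60, 6]

Answer:
[78, 9, 39, 60, 6]
[9, 1, 60, 572]
[78, 9, 39, 60, 6]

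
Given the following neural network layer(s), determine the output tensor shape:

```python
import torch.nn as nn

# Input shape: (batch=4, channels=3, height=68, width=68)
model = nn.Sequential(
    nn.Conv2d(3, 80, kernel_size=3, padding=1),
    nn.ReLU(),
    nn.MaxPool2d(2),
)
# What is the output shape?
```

Input: (4, 3, 68, 68) -> after Conv2d: (4, 80, 68, 68) -> after ReLU: (4, 80, 68, 68) -> Output: (4, 80, 34, 34)

Answer: (4, 80, 34, 34)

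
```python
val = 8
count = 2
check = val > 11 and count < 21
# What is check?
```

Trace:
`val = 8` → val = 8
`count = 2` → count = 2
`check = val > 11 and count < 21` → check = False
So check = False

Answer: False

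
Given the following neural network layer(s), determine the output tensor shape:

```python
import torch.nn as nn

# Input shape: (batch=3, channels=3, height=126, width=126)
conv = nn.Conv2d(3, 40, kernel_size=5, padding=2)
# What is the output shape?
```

Input: (3, 3, 126, 126) -> Output: (3, 40, 126, 126)

Answer: (3, 40, 126, 126)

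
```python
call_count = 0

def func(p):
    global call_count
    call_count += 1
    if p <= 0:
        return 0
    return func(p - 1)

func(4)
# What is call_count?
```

Linear recursion stepping by 1: 5 calls from p=4 down to ≤0.

Answer: 5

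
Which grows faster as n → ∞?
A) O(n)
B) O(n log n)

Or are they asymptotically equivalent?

O(n) vs O(n log n): Higher order terms dominate.

Answer: B) O(n log n) grows faster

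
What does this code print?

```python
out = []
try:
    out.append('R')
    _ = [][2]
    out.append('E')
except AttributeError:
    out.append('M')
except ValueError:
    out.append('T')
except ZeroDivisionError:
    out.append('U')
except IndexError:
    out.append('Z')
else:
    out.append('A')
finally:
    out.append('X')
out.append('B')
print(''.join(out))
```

Execution trace: 'R' (try body) → 'Z' (except IndexError) → 'X' (finally) → 'B' (after the try/except). Output: RZXB

Answer: RZXB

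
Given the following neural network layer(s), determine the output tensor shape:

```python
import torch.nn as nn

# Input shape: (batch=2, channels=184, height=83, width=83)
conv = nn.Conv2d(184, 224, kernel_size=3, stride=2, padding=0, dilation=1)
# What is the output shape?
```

Input: (2, 184, 83, 83) -> Output: (2, 224, 41, 41)

Answer: (2, 224, 41, 41)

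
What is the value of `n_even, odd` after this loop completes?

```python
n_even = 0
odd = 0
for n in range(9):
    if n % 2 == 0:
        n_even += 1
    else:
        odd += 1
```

Count evens and odds in range(9)
`n_even, odd` takes the values: (0, 0) → (1, 0) → (1, 1) → (2, 1) → (2, 2) → (3, 2) → (3, 3) → (4, 3) → (4, 4) → (5, 4)

Answer: 5, 4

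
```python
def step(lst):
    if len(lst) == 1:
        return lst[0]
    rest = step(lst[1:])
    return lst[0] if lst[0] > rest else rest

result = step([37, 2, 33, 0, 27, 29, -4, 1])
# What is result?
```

Recursive max over [37, 2, 33, 0, 27, 29, -4, 1] = 37

Answer: 37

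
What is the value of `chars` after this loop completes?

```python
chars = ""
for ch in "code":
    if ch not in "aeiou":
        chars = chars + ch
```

Remove vowels from 'code'
`chars` takes the values: "" → "c" → "cd"

Answer: "cd"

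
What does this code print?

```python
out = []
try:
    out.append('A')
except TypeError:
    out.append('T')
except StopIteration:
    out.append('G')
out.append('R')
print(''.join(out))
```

Execution trace: 'A' (try body, no exception) → 'R' (after the try/except). Output: AR

Answer: AR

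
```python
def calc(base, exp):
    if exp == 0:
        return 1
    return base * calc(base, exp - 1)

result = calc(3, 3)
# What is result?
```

calc(3, 3) = 3 * 3 * 3 = 27

Answer: 27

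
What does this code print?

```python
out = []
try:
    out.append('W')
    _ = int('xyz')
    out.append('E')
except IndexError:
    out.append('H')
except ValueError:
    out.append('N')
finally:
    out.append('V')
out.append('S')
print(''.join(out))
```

Execution trace: 'W' (try body) → 'N' (except ValueError) → 'V' (finally) → 'S' (after the try/except). Output: WNVS

Answer: WNVS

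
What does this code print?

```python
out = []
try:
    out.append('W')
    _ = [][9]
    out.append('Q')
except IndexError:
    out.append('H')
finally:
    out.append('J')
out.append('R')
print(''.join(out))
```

Execution trace: 'W' (try body) → 'H' (except IndexError) → 'J' (finally) → 'R' (after the try/except). Output: WHJR

Answer: WHJR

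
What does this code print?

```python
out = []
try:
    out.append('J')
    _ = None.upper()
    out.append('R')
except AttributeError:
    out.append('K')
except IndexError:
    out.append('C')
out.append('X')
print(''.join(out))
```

Execution trace: 'J' (try body) → 'K' (except AttributeError) → 'X' (after the try/except). Output: JKX

Answer: JKX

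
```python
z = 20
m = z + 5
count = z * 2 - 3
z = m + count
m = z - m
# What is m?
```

Trace:
`z = 20` → z = 20
`m = z + 5` → m = 25
`count = z * 2 - 3` → count = 37
`z = m + count` → z = 62
`m = z - m` → m = 37
So m = 37

Answer: 37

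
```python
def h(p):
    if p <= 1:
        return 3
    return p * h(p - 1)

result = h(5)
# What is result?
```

h(5) = 5 * 4 * 3 * 2 * 3 = 360

Answer: 360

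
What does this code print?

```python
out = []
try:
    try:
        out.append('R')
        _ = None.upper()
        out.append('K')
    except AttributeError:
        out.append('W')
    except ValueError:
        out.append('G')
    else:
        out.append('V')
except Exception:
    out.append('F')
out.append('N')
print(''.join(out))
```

Execution trace: 'R' (inner try body) → 'W' (inner except AttributeError) → 'N' (after the try/except). Output: RWN

Answer: RWN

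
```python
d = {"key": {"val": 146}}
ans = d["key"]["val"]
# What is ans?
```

Trace:
`d = {"key": {"val": 146}}` → d = {'key': {'val': 146}}
`ans = d["key"]["val"]` → ans = 146
So ans = 146

Answer: 146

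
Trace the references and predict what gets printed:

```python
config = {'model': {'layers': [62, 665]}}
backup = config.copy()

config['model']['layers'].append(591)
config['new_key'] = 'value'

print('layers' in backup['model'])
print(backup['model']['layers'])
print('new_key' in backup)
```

Key concept: shallow copy gotcha with nested dict.
Step by step:
`config = {'model': {'layers': [62, 665]}}` → config = {'model': {'layers': [62, 665]}}
`backup = config.copy()` → backup = {'model': {'layers': [62, 665]}}
`config['model']['layers'].append(591)` → config = {'model': {'layers': [62, 665, 591]}}; backup = {'model': {'layers': [62, 665, 591]}}
`config['new_key'] = 'value'` → config = {'model': {'layers': [62, 665, 591]}, 'new_key': 'value'}
`print('layers' in backup['model'])` → prints True
`print(backup['model']['layers'])` → prints [62, 665, 591]
`print('new_key' in backup)` → prints False

Answer:
True
[62, 665, 591]
False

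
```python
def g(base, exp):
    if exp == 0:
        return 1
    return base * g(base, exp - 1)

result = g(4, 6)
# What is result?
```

g(4, 6) = 4 * 4 * 4 * 4 * 4 * 4 = 4096

Answer: 4096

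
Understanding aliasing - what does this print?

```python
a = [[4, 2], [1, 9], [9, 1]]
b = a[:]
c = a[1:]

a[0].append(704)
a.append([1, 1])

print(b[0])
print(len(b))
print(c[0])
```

Key concept: slice with nested mutation.
Step by step:
`a = [[4, 2], [1, 9], [9, 1]]` → a = [[4, 2], [1, 9], [9, 1]]
`b = a[:]` → b = [[4, 2], [1, 9], [9, 1]]
`c = a[1:]` → c = [[1, 9], [9, 1]]
`a[0].append(704)` → a = [[4, 2, 704], [1, 9], [9, 1]]; b = [[4, 2, 704], [1, 9], [9, 1]]
`a.append([1, 1])` → a = [[4, 2, 704], [1, 9], [9, 1], [1, 1]]
`print(b[0])` → prints [4, 2, 704]
`print(len(b))` → prints 3
`print(c[0])` → prints [1, 9]

Answer:
[4, 2, 704]
3
[1, 9]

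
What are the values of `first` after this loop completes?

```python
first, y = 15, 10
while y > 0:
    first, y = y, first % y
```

GCD of 15 and 10
`first` takes the values: 15 → 10 → 5

Answer: 5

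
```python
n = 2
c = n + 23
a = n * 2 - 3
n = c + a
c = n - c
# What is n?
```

Trace:
`n = 2` → n = 2
`c = n + 23` → c = 25
`a = n * 2 - 3` → a = 1
`n = c + a` → n = 26
`c = n - c` → c = 1
So n = 26

Answer: 26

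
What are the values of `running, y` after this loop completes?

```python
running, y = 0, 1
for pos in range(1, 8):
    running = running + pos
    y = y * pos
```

Sum and factorial of 1 to 7
`running, y` takes the values: (0, 1) → (1, 1) → (3, 1) → (3, 2) → (6, 2) → (6, 6) → (10, 6) → (10, 24) → (15, 24) → (15, 120) → (21, 120) → (21, 720) → (28, 720) → (28, 5040)

Answer: 28, 5040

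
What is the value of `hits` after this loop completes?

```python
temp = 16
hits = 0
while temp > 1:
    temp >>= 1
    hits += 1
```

Count right shifts until 1
`hits` takes the values: 0 → 1 → 2 → 3 → 4

Answer: 4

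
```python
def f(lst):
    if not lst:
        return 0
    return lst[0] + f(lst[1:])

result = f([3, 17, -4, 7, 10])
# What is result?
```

3 + 17 + (-4) + 7 + 10 + 0 = 33

Answer: 33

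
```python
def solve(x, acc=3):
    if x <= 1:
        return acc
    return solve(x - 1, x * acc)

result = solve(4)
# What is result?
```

Accumulator trace (n, acc): (4, 3) -> (3, 12) -> (2, 36) -> (1, 72) -> return 72

Answer: 72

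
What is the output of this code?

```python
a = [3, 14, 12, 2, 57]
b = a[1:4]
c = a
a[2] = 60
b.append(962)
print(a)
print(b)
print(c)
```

Key concept: slice vs alias.
Step by step:
`a = [3, 14, 12, 2, 57]` → a = [3, 14, 12, 2, 57]
`b = a[1:4]` → b = [14, 12, 2]
`c = a` → c = [3, 14, 12, 2, 57] (same object as a)
`a[2] = 60` → a = [3, 14, 60, 2, 57] (same object as c); c = [3, 14, 60, 2, 57] (same object as a)
`b.append(962)` → b = [14, 12, 2, 962]
`print(a)` → prints [3, 14, 60, 2, 57]
`print(b)` → prints [14, 12, 2, 962]
`print(c)` → prints [3, 14, 60, 2, 57]

Answer:
[3, 14, 60, 2, 57]
[14, 12, 2, 962]
[3, 14, 60, 2, 57]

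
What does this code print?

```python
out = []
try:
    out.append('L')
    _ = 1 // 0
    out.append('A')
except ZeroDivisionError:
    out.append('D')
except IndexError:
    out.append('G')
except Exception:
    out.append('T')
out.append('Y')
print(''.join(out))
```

Execution trace: 'L' (try body) → 'D' (except ZeroDivisionError) → 'Y' (after the try/except). Output: LDY

Answer: LDY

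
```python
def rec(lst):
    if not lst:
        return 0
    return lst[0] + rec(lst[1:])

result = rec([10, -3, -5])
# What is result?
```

10 + (-3) + (-5) + 0 = 2

Answer: 2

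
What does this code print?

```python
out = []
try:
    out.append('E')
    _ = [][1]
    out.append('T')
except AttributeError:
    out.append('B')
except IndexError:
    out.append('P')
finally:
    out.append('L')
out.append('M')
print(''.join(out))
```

Execution trace: 'E' (try body) → 'P' (except IndexError) → 'L' (finally) → 'M' (after the try/except). Output: EPLM

Answer: EPLM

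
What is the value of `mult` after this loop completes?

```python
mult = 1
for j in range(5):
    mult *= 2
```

2^5 = 32
`mult` takes the values: 1 → 2 → 4 → 8 → 16 → 32

Answer: 32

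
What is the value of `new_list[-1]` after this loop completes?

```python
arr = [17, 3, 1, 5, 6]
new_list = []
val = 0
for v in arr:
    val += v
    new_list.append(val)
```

Cumulative sum ends at 32
`new_list` takes the values: [] → [17] → [17, 20] → [17, 20, 21] → [17, 20, 21, 26] → [17, 20, 21, 26, 32]
So `new_list[-1]` = 32

Answer: 32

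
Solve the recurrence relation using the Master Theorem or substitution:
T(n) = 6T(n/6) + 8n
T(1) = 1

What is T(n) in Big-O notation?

By Master Theorem: a=6, b=6, f(n)=8n. Since log_6(6) = 1 and f(n) = Θ(n^1), Case 2 applies. T(n) = O(n log n).

Answer: O(n log n)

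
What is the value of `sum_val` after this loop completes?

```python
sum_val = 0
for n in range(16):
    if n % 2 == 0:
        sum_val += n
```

Sum of even numbers 0 to 15
`sum_val` takes the values: 0 → 2 → 6 → 12 → 20 → 30 → 42 → 56

Answer: 56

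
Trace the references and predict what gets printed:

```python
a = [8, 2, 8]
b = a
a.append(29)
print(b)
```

Key concept: basic list aliasing.
Step by step:
`a = [8, 2, 8]` → a = [8, 2, 8]
`b = a` → b = [8, 2, 8] (same object as a)
`a.append(29)` → a = [8, 2, 8, 29] (same object as b); b = [8, 2, 8, 29] (same object as a)
`print(b)` → prints [8, 2, 8, 29]

Answer: [8, 2, 8, 29]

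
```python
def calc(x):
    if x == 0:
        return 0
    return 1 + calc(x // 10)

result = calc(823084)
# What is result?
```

Count of digits of 823084: 6

Answer: 6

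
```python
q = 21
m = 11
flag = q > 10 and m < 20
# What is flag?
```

Trace:
`q = 21` → q = 21
`m = 11` → m = 11
`flag = q > 10 and m < 20` → flag = True
So flag = True

Answer: True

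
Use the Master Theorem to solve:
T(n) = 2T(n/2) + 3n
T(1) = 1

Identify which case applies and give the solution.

a=2, b=2, f(n)=3n. log_2(2) = 1. Since c=1 = 1, Case 2 applies: T(n) = Θ(n^log_b(a) · log n) = O(n log n).

Answer: O(n log n) - Case 2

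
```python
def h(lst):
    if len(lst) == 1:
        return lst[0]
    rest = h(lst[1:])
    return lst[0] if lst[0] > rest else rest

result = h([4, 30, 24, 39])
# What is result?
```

Recursive max over [4, 30, 24, 39] = 39

Answer: 39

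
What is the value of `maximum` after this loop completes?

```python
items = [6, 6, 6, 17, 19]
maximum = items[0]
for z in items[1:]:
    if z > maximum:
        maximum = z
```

Maximum of [6, 6, 6, 17, 19]
`maximum` takes the values: 6 → 17 → 19

Answer: 19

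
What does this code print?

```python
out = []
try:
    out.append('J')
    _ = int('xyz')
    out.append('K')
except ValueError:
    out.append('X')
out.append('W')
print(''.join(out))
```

Execution trace: 'J' (try body) → 'X' (except ValueError) → 'W' (after the try/except). Output: JXW

Answer: JXW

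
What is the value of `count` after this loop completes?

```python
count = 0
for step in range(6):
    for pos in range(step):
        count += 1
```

Triangle number: 0+1+2+...+5
`count` takes the values: 0 → 1 → 2 → 3 → 4 → 5 → 6 → 7 → 8 → 9 → 10 → 11 → 12 → 13 → 14 → 15

Answer: 15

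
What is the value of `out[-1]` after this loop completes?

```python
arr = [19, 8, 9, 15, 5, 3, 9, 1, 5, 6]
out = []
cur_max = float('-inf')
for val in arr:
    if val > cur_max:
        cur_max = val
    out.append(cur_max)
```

Running max ends at 19
`out` takes the values: [] → [19] → [19, 19] → [19, 19, 19] → [19, 19, 19, 19] → [19, 19, 19, 19, 19] → [19, 19, 19, 19, 19, 19] → [19, 19, 19, 19, 19, 19, 19] → [19, 19, 19, 19, 19, 19, 19, 19] → [19, 19, 19, 19, 19, 19, 19, 19, 19] → [19, 19, 19, 19, 19, 19, 19, 19, 19, 19]
So `out[-1]` = 19

Answer: 19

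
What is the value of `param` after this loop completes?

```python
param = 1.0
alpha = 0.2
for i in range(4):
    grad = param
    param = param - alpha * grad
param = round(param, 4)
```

Gradient descent: w = 1.0 * (1 - 0.2)^4
`param` takes the values: 1.0 → 0.8 → 0.64 → 0.512 → 0.4096

Answer: 0.4096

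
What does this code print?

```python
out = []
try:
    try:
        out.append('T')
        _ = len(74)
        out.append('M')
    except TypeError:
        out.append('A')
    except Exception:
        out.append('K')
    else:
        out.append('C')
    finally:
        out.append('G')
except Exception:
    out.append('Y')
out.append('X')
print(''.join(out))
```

Execution trace: 'T' (inner try body) → 'A' (inner except TypeError) → 'G' (inner finally) → 'X' (after the try/except). Output: TAGX

Answer: TAGX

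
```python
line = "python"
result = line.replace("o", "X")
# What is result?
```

Trace:
`line = "python"` → line = 'python'
`result = line.replace("o", "X")` → result = 'pythXn'
So result = 'pythXn'

Answer: 'pythXn'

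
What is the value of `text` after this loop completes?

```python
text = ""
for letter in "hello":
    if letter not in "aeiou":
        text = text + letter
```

Remove vowels from 'hello'
`text` takes the values: "" → "h" → "hl" → "hll"

Answer: "hll"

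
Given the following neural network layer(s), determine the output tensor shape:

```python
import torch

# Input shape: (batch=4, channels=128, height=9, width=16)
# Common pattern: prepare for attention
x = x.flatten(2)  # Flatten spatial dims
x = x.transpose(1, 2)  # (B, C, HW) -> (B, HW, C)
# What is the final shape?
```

Input: (4, 128, 9, 16) -> after flatten(2): (4, 128, 144) -> Output: (4, 144, 128)

Answer: (4, 144, 128)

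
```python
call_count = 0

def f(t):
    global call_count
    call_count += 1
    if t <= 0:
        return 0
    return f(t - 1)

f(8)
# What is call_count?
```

Linear recursion stepping by 1: 9 calls from t=8 down to ≤0.

Answer: 9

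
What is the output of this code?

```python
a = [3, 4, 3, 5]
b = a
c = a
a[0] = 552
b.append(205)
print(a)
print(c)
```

Key concept: multiple aliases.
Step by step:
`a = [3, 4, 3, 5]` → a = [3, 4, 3, 5]
`b = a` → b = [3, 4, 3, 5] (same object as a)
`c = a` → c = [3, 4, 3, 5] (same object as a, b)
`a[0] = 552` → a = [552, 4, 3, 5] (same object as b, c); b = [552, 4, 3, 5] (same object as a, c); c = [552, 4, 3, 5] (same object as a, b)
`b.append(205)` → a = [552, 4, 3, 5, 205] (same object as b, c); b = [552, 4, 3, 5, 205] (same object as a, c); c = [552, 4, 3, 5, 205] (same object as a, b)
`print(a)` → prints [552, 4, 3, 5, 205]
`print(c)` → prints [552, 4, 3, 5, 205]

Answer:
[552, 4, 3, 5, 205]
[552, 4, 3, 5, 205]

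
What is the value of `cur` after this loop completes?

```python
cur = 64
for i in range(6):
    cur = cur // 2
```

Halve 6 times: 64 // 2^6 = 1
`cur` takes the values: 64 → 32 → 16 → 8 → 4 → 2 → 1

Answer: 1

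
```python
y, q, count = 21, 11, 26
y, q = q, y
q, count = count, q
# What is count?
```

Trace:
`y, q, count = 21, 11, 26` → y = 21; q = 11; count = 26
`y, q = q, y` → y = 11; q = 21
`q, count = count, q` → q = 26; count = 21
So count = 21

Answer: 21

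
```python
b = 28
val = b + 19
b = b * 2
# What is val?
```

Trace:
`b = 28` → b = 28
`val = b + 19` → val = 47
`b = b * 2` → b = 56
So val = 47

Answer: 47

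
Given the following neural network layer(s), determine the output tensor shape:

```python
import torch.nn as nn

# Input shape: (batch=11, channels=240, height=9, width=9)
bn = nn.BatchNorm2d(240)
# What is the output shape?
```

Input: (11, 240, 9, 9) -> Output: (11, 240, 9, 9)

Answer: (11, 240, 9, 9)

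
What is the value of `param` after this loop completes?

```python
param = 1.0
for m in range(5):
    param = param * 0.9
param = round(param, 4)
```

Exponential decay: 1.0 * 0.9^5
`param` takes the values: 1.0 → 0.9 → 0.81 → 0.729 → 0.6561 → 0.59049 → 0.5905

Answer: 0.5905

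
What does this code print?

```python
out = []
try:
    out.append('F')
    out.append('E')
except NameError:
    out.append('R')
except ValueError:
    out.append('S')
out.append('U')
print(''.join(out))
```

Execution trace: 'F' (try body) → 'E' (try body, no exception) → 'U' (after the try/except). Output: FEU

Answer: FEU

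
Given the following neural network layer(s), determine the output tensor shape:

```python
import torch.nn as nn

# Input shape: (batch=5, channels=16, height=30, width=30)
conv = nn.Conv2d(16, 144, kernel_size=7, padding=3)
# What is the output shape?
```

Input: (5, 16, 30, 30) -> Output: (5, 144, 30, 30)

Answer: (5, 144, 30, 30)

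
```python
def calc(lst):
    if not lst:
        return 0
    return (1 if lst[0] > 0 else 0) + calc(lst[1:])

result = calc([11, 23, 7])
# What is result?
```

Count of positive elements in [11, 23, 7] = 3

Answer: 3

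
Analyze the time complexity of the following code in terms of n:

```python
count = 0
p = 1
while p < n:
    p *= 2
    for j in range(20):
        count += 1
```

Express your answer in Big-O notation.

Each loop level contributes: log n × 1. Multiplying the contributions gives O(log n).

Answer: O(log n)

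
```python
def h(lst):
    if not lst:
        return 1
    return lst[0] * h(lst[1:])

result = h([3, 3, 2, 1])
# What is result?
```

Product over [3, 3, 2, 1] = 3 * 3 * 2 * 1 = 18

Answer: 18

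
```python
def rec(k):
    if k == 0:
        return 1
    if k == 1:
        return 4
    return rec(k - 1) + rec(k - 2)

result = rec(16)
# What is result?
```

Build up from base cases: rec(0)=1, rec(1)=4, rec(2)=5, rec(3)=9, rec(4)=14, rec(5)=23, rec(6)=37, ..., rec(16)=4558

Answer: 4558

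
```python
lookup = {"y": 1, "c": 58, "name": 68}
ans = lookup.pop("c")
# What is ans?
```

Trace:
`lookup = {"y": 1, "c": 58, "name": 68}` → lookup = {'y': 1, 'c': 58, 'name': 68}
`ans = lookup.pop("c")` → lookup = {'y': 1, 'name': 68}; ans = 58
So ans = 58

Answer: 58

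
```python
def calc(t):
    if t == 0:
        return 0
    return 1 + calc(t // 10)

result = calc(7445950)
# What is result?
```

Count of digits of 7445950: 7

Answer: 7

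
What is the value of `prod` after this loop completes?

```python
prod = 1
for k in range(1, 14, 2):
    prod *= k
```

Product of 1, 3, 5, ... up to 13
`prod` takes the values: 1 → 3 → 15 → 105 → 945 → 10395 → 135135

Answer: 135135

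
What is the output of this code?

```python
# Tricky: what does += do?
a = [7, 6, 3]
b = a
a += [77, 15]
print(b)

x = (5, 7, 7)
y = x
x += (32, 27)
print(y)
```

Key concept: += behavior differs for mutable vs immutable.
Step by step:
`a = [7, 6, 3]` → a = [7, 6, 3]
`b = a` → b = [7, 6, 3] (same object as a)
`a += [77, 15]` → a = [7, 6, 3, 77, 15] (same object as b); b = [7, 6, 3, 77, 15] (same object as a)
`print(b)` → prints [7, 6, 3, 77, 15]
`x = (5, 7, 7)` → x = (5, 7, 7)
`y = x` → y = (5, 7, 7)
`x += (32, 27)` → x = (5, 7, 7, 32, 27)
`print(y)` → prints (5, 7, 7)

Answer:
[7, 6, 3, 77, 15]
(5, 7, 7)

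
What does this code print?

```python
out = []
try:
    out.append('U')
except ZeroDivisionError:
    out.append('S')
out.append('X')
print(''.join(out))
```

Execution trace: 'U' (try body, no exception) → 'X' (after the try/except). Output: UX

Answer: UX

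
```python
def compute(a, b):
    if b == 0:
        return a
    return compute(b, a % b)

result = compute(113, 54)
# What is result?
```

compute(113, 54) -> compute(54, 5) -> compute(5, 4) -> compute(4, 1) -> compute(1, 0) -> 1

Answer: 1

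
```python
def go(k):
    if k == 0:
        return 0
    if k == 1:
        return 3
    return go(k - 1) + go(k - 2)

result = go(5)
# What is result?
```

Build up from base cases: go(0)=0, go(1)=3, go(2)=3, go(3)=6, go(4)=9, go(5)=15

Answer: 15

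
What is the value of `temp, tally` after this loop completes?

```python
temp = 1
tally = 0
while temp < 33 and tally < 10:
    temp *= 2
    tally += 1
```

Double until >= 33 or 10 iterations
`temp, tally` takes the values: (1, 0) → (2, 0) → (2, 1) → (4, 1) → (4, 2) → (8, 2) → (8, 3) → (16, 3) → (16, 4) → (32, 4) → (32, 5) → (64, 5) → (64, 6)

Answer: 64, 6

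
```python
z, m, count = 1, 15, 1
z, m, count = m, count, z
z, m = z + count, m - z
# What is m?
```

Trace:
`z, m, count = 1, 15, 1` → z = 1; m = 15; count = 1
`z, m, count = m, count, z` → z = 15; m = 1; count = 1
`z, m = z + count, m - z` → z = 16; m = -14
So m = -14

Answer: -14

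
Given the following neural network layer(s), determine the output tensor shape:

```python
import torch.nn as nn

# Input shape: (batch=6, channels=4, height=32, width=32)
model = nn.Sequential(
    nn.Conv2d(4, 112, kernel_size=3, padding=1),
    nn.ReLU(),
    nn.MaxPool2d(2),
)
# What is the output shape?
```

Input: (6, 4, 32, 32) -> after Conv2d: (6, 112, 32, 32) -> after ReLU: (6, 112, 32, 32) -> Output: (6, 112, 16, 16)

Answer: (6, 112, 16, 16)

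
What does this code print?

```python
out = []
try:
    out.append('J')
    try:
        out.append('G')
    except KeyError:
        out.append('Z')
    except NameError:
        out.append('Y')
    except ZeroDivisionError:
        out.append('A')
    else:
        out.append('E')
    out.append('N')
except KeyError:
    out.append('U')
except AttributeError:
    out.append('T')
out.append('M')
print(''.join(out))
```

Execution trace: 'J' (try body) → 'G' (inner try body, no exception) → 'E' (inner else) → 'N' (try body, no exception) → 'M' (after the try/except). Output: JGENM

Answer: JGENM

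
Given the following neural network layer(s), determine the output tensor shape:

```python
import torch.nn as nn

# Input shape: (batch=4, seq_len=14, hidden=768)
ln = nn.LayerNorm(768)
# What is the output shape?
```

Input: (4, 14, 768) -> Output: (4, 14, 768)

Answer: (4, 14, 768)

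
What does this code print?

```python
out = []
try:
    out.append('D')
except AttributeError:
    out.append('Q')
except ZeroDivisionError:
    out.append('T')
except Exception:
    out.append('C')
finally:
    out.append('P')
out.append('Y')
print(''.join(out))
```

Execution trace: 'D' (try body, no exception) → 'P' (finally) → 'Y' (after the try/except). Output: DPY

Answer: DPY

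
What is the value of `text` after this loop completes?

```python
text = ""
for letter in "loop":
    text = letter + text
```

Reverse 'loop'
`text` takes the values: "" → "l" → "ol" → "ool" → "pool"

Answer: "pool"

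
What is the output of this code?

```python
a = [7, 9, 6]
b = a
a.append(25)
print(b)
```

Key concept: basic list aliasing.
Step by step:
`a = [7, 9, 6]` → a = [7, 9, 6]
`b = a` → b = [7, 9, 6] (same object as a)
`a.append(25)` → a = [7, 9, 6, 25] (same object as b); b = [7, 9, 6, 25] (same object as a)
`print(b)` → prints [7, 9, 6, 25]

Answer: [7, 9, 6, 25]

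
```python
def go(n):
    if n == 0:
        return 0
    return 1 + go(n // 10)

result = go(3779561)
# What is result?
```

Count of digits of 3779561: 7

Answer: 7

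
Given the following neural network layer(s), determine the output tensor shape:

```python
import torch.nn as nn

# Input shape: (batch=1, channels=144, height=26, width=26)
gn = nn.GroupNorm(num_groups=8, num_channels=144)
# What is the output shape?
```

Input: (1, 144, 26, 26) -> Output: (1, 144, 26, 26)

Answer: (1, 144, 26, 26)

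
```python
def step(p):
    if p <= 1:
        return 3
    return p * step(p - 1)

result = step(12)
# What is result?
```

step(12) = 12 * 11 * 10 * 9 * 8 * 7 * 6 * 5 * 4 * 3 * 2 * 3 = 1437004800

Answer: 1437004800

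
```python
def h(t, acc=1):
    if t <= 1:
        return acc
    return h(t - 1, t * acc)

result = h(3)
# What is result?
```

Accumulator trace (n, acc): (3, 1) -> (2, 3) -> (1, 6) -> return 6

Answer: 6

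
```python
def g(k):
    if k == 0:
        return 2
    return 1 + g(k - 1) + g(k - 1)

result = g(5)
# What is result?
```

g(k) = 1 + 2·g(k-1), g(0)=2. Closed form: (2+1)·2^5 - 1 = 95.

Answer: 95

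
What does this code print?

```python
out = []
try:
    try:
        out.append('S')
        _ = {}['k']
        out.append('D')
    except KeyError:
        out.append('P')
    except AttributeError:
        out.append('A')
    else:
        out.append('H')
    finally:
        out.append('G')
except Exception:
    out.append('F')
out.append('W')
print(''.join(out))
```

Execution trace: 'S' (inner try body) → 'P' (inner except KeyError) → 'G' (inner finally) → 'W' (after the try/except). Output: SPGW

Answer: SPGW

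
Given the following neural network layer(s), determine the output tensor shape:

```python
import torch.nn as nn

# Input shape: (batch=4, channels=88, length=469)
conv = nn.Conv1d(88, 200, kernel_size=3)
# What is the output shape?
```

Input: (4, 88, 469) -> Output: (4, 200, 467)

Answer: (4, 200, 467)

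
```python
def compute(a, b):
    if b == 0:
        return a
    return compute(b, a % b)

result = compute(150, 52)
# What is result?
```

compute(150, 52) -> compute(52, 46) -> compute(46, 6) -> compute(6, 4) -> compute(4, 2) -> compute(2, 0) -> 2

Answer: 2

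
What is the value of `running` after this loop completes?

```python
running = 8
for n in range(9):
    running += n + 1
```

Start at 8, add 1 to 9 = 53
`running` takes the values: 8 → 9 → 11 → 14 → 18 → 23 → 29 → 36 → 44 → 53

Answer: 53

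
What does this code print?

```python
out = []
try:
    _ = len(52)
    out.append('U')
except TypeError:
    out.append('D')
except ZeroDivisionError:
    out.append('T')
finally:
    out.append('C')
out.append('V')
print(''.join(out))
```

Execution trace: 'D' (except TypeError) → 'C' (finally) → 'V' (after the try/except). Output: DCV

Answer: DCV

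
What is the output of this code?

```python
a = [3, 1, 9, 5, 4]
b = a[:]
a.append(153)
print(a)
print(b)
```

Key concept: slice [:] creates copy.
Step by step:
`a = [3, 1, 9, 5, 4]` → a = [3, 1, 9, 5, 4]
`b = a[:]` → b = [3, 1, 9, 5, 4]
`a.append(153)` → a = [3, 1, 9, 5, 4, 153]
`print(a)` → prints [3, 1, 9, 5, 4, 153]
`print(b)` → prints [3, 1, 9, 5, 4]

Answer:
[3, 1, 9, 5, 4, 153]
[3, 1, 9, 5, 4]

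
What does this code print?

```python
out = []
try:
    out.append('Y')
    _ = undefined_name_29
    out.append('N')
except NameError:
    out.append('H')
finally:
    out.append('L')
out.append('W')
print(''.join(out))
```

Execution trace: 'Y' (try body) → 'H' (except NameError) → 'L' (finally) → 'W' (after the try/except). Output: YHLW

Answer: YHLW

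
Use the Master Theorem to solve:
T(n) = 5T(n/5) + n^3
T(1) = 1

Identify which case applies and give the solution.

a=5, b=5, f(n)=n^3. log_5(5) = 1. Since c=3 > 1 and the regularity condition holds (5(n/5)^3 = (5/5^3)n^3 with 5/5^3 < 1), Case 3 applies: T(n) = Θ(f(n)) = O(n^3).

Answer: O(n^3) - Case 3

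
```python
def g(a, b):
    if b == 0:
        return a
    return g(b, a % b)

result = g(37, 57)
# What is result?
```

g(37, 57) -> g(57, 37) -> g(37, 20) -> g(20, 17) -> g(17, 3) -> g(3, 2) -> g(2, 1) -> g(1, 0) -> 1

Answer: 1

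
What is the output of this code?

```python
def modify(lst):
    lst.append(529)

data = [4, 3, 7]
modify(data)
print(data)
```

Key concept: function modifies passed list.
Step by step:
`data = [4, 3, 7]` → data = [4, 3, 7]
`modify(data)` → data = [4, 3, 7, 529]
`print(data)` → prints [4, 3, 7, 529]

Answer: [4, 3, 7, 529]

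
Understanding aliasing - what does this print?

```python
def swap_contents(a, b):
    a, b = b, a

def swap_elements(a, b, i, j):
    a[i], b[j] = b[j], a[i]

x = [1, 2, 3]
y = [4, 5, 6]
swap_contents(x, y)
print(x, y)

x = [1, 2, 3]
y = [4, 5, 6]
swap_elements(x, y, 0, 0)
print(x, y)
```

Key concept: parameter rebinding vs mutation.
Step by step:
`x = [1, 2, 3]` → x = [1, 2, 3]
`y = [4, 5, 6]` → y = [4, 5, 6]
`swap_contents(x, y)` → no visible change to tracked variables
`print(x, y)` → prints [1, 2, 3] [4, 5, 6]
`x = [1, 2, 3]` → x = [1, 2, 3]
`y = [4, 5, 6]` → y = [4, 5, 6]
`swap_elements(x, y, 0, 0)` → x = [4, 2, 3]; y = [1, 5, 6]
`print(x, y)` → prints [4, 2, 3] [1, 5, 6]

Answer:
[1, 2, 3] [4, 5, 6]
[4, 2, 3] [1, 5, 6]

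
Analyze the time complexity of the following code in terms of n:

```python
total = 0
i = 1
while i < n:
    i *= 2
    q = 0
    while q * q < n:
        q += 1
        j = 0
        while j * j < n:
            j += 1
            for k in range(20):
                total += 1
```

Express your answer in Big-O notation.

Each loop level contributes: log n × √n × √n × 1. Multiplying the contributions gives O(n log n).

Answer: O(n log n)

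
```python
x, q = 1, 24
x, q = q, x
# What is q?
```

Trace:
`x, q = 1, 24` → x = 1; q = 24
`x, q = q, x` → x = 24; q = 1
So q = 1

Answer: 1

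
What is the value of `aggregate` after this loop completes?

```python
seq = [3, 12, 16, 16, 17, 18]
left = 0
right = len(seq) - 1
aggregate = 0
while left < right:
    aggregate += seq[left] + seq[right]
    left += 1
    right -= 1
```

Sum of pairs from ends
`aggregate` takes the values: 0 → 21 → 50 → 82

Answer: 82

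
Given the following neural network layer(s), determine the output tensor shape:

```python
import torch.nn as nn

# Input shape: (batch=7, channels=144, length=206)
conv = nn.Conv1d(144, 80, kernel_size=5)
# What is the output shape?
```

Input: (7, 144, 206) -> Output: (7, 80, 202)

Answer: (7, 80, 202)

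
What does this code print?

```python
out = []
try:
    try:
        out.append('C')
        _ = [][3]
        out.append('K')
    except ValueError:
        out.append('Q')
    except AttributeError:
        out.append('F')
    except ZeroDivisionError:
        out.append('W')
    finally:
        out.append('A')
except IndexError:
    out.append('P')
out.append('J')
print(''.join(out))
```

Execution trace: 'C' (try body) → 'A' (finally) → 'P' (outer except IndexError) → 'J' (after the try/except). Output: CAPJ

Answer: CAPJ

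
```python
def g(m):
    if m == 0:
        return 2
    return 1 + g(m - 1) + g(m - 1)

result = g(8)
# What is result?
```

g(m) = 1 + 2·g(m-1), g(0)=2. Closed form: (2+1)·2^8 - 1 = 767.

Answer: 767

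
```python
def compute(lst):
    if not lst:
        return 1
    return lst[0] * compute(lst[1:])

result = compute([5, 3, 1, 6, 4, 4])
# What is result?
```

Product over [5, 3, 1, 6, 4, 4] = 5 * 3 * 1 * 6 * 4 * 4 = 1440

Answer: 1440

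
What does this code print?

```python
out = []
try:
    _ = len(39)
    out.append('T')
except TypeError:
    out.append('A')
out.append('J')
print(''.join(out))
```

Execution trace: 'A' (except TypeError) → 'J' (after the try/except). Output: AJ

Answer: AJ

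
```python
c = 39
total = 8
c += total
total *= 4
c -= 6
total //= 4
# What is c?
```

Trace:
`c = 39` → c = 39
`total = 8` → total = 8
`c += total` → c = 47
`total *= 4` → total = 32
`c -= 6` → c = 41
`total //= 4` → total = 8
So c = 41

Answer: 41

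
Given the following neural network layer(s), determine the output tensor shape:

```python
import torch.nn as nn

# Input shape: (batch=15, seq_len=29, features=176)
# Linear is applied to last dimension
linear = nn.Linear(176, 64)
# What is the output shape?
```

Input: (15, 29, 176) -> Output: (15, 29, 64)

Answer: (15, 29, 64)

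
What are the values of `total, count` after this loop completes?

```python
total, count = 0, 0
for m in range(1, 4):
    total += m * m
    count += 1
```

Sum of squares and count
`total, count` takes the values: (0, 0) → (1, 0) → (1, 1) → (5, 1) → (5, 2) → (14, 2) → (14, 3)

Answer: 14, 3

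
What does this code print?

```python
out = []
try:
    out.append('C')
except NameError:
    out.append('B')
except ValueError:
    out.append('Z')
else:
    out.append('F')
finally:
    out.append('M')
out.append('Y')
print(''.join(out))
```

Execution trace: 'C' (try body, no exception) → 'F' (else) → 'M' (finally) → 'Y' (after the try/except). Output: CFMY

Answer: CFMY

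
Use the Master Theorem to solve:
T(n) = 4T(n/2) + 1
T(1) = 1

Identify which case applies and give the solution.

a=4, b=2, f(n)=1. log_2(4) = 2. Since c=0 < 2, Case 1 applies: T(n) = Θ(n^log_b(a)) = O(n^2).

Answer: O(n^2) - Case 1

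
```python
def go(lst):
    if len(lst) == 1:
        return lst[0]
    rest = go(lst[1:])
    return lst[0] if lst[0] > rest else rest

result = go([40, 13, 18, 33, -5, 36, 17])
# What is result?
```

Recursive max over [40, 13, 18, 33, -5, 36, 17] = 40

Answer: 40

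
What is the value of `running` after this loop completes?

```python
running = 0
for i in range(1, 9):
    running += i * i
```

Sum of squares 1² to 8² = 204
`running` takes the values: 0 → 1 → 5 → 14 → 30 → 55 → 91 → 140 → 204

Answer: 204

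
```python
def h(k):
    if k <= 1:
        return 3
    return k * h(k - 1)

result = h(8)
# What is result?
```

h(8) = 8 * 7 * 6 * 5 * 4 * 3 * 2 * 3 = 120960

Answer: 120960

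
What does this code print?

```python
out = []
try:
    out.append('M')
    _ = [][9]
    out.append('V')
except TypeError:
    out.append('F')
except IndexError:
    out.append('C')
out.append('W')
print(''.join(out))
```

Execution trace: 'M' (try body) → 'C' (except IndexError) → 'W' (after the try/except). Output: MCW

Answer: MCW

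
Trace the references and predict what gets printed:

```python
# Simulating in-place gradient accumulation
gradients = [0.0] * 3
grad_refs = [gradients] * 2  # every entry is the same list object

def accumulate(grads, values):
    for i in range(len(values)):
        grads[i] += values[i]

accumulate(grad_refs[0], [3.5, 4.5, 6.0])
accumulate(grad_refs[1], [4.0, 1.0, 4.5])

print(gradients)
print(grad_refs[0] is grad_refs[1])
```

Key concept: gradient accumulation aliasing.
Step by step:
`gradients = [0.0] * 3` → gradients = [0.0, 0.0, 0.0]
`grad_refs = [gradients] * 2` → grad_refs = [[0.0, 0.0, 0.0], [0.0, 0.0, 0.0]]
`accumulate(grad_refs[0], [3.5, 4.5, 6.0])` → gradients = [3.5, 4.5, 6.0]; grad_refs = [[3.5, 4.5, 6.0], [3.5, 4.5, 6.0]]
`accumulate(grad_refs[1], [4.0, 1.0, 4.5])` → gradients = [7.5, 5.5, 10.5]; grad_refs = [[7.5, 5.5, 10.5], [7.5, 5.5, 10.5]]
`print(gradients)` → prints [7.5, 5.5, 10.5]
`print(grad_refs[0] is grad_refs[1])` → prints True

Answer:
[7.5, 5.5, 10.5]
True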